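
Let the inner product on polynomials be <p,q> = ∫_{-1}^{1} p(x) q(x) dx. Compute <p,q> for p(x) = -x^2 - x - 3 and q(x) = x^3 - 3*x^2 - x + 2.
<p,q> = -88/15

Expand the product: p(x)·q(x) = -x^5 + 2*x^4 + x^3 + 8*x^2 + x - 6.
∫_{-1}^{1} of each monomial x^k gives [2/(k+1) if k even, 0 if k odd]. Integrating term-by-term (or equivalently evaluating the antiderivative F(x) = -x^6/6 + 2*x^5/5 + x^4/4 + 8*x^3/3 + x^2/2 - 6*x at the endpoints):
  F(1) − F(−1) = -47/20 − (211/60) = -88/15.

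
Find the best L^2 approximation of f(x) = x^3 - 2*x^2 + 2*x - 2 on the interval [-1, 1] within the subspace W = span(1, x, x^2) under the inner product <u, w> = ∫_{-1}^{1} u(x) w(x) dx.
g(x) = -2*x^2 + 13*x/5 - 2

The best approximation g ∈ W is the orthogonal projection of f onto W. Writing g = a_0 + a_1 x + a_2 x^2, the coefficients solve the normal equations G · a = b where
  G_{ij} = <φ_i, φ_j> and b_i = <f, φ_i>, with φ_0 = 1, φ_1 = x, φ_2 = x^2.
G =
  [2, 0, 2/3]
  [0, 2/3, 0]
  [2/3, 0, 2/5],
b = (-16/3, 26/15, -32/15).
Solving gives a_0 = -2, a_1 = 13/5, a_2 = -2, so
  g(x) = -2*x^2 + 13*x/5 - 2.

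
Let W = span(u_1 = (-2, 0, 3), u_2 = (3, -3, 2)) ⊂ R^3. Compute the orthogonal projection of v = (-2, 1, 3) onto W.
proj_W(v) = (-53/22, 9/22, 30/11)

Set up U = [u_1 | ... | u_2] ∈ R^(3×2). The projector onto W = col(U) is P = U (U^T U)^(-1) U^T.
Compute U^T U =
  [13, 0]
  [0, 22],
and U^T v = (13, -3).
Solve U^T U · c = U^T v for the coefficients: c = (1, -3/22). The projection is proj_W(v) = U c.
Check: (v - proj_W(v)) · u_1 = 0  (should be 0).
Check: (v - proj_W(v)) · u_2 = 0  (should be 0).
Result: proj_W(v) = (-53/22, 9/22, 30/11).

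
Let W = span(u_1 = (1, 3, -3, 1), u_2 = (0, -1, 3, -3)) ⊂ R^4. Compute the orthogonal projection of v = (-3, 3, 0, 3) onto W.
proj_W(v) = (-9/155, 78/155, -288/155, 306/155)

Set up U = [u_1 | ... | u_2] ∈ R^(4×2). The projector onto W = col(U) is P = U (U^T U)^(-1) U^T.
Compute U^T U =
  [20, -15]
  [-15, 19],
and U^T v = (9, -12).
Solve U^T U · c = U^T v for the coefficients: c = (-9/155, -21/31). The projection is proj_W(v) = U c.
Check: (v - proj_W(v)) · u_1 = 0  (should be 0).
Check: (v - proj_W(v)) · u_2 = 0  (should be 0).
Result: proj_W(v) = (-9/155, 78/155, -288/155, 306/155).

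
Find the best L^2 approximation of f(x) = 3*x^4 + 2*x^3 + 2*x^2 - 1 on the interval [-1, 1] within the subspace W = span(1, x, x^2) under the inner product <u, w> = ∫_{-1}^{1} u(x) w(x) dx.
g(x) = 32*x^2/7 + 6*x/5 - 44/35

The best approximation g ∈ W is the orthogonal projection of f onto W. Writing g = a_0 + a_1 x + a_2 x^2, the coefficients solve the normal equations G · a = b where
  G_{ij} = <φ_i, φ_j> and b_i = <f, φ_i>, with φ_0 = 1, φ_1 = x, φ_2 = x^2.
G =
  [2, 0, 2/3]
  [0, 2/3, 0]
  [2/3, 0, 2/5],
b = (8/15, 4/5, 104/105).
Solving gives a_0 = -44/35, a_1 = 6/5, a_2 = 32/7, so
  g(x) = 32*x^2/7 + 6*x/5 - 44/35.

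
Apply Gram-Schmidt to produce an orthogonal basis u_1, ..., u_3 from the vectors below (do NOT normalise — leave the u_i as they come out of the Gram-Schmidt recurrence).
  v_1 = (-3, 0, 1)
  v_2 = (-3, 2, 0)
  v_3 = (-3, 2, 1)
Orthogonal basis:
  u_1 = (-3, 0, 1)
  u_2 = (-3/10, 2, -9/10)
  u_3 = (12/49, 18/49, 36/49)

Apply the Gram-Schmidt recurrence
  u_1 = v_1
  u_i = v_i − Σ_{j<i} ((v_i · u_j) / (u_j · u_j)) · u_j.

Step by step this gives:
  u_1 = (-3, 0, 1)
  u_2 = (-3/10, 2, -9/10)
  u_3 = (12/49, 18/49, 36/49)

Orthogonality check:
  u_2 · u_1 = 0 (should be 0)
  u_3 · u_1 = 0 (should be 0)
  u_3 · u_2 = 0 (should be 0)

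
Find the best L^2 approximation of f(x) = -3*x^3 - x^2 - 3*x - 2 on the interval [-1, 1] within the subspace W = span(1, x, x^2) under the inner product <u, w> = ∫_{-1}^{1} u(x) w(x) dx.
g(x) = -x^2 - 24*x/5 - 2

The best approximation g ∈ W is the orthogonal projection of f onto W. Writing g = a_0 + a_1 x + a_2 x^2, the coefficients solve the normal equations G · a = b where
  G_{ij} = <φ_i, φ_j> and b_i = <f, φ_i>, with φ_0 = 1, φ_1 = x, φ_2 = x^2.
G =
  [2, 0, 2/3]
  [0, 2/3, 0]
  [2/3, 0, 2/5],
b = (-14/3, -16/5, -26/15).
Solving gives a_0 = -2, a_1 = -24/5, a_2 = -1, so
  g(x) = -x^2 - 24*x/5 - 2.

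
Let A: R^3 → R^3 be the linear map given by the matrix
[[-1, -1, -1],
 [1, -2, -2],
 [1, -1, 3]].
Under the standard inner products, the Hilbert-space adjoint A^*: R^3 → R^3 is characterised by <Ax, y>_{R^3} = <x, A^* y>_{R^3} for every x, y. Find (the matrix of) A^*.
A^* = A^T =
[[-1, 1, 1],
 [-1, -2, -1],
 [-1, -2, 3]]

For real matrices with standard dot products, the defining identity <Ax, y> = <x, A^* y> gives (Ax)^T y = x^T (A^*) y, i.e. x^T A^T y = x^T (A^*) y. Since this holds for all x, y, we must have A^* = A^T. Therefore
A^* =
[[-1, 1, 1],
 [-1, -2, -1],
 [-1, -2, 3]].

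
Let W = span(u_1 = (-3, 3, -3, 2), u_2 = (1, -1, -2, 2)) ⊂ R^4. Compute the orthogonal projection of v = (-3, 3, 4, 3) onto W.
proj_W(v) = (-376/147, 376/147, 68/147, -48/49)

Set up U = [u_1 | ... | u_2] ∈ R^(4×2). The projector onto W = col(U) is P = U (U^T U)^(-1) U^T.
Compute U^T U =
  [31, 4]
  [4, 10],
and U^T v = (12, -8).
Solve U^T U · c = U^T v for the coefficients: c = (76/147, -148/147). The projection is proj_W(v) = U c.
Check: (v - proj_W(v)) · u_1 = 0  (should be 0).
Check: (v - proj_W(v)) · u_2 = 0  (should be 0).
Result: proj_W(v) = (-376/147, 376/147, 68/147, -48/49).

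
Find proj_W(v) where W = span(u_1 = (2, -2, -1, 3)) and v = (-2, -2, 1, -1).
proj_W(v) = (-4/9, 4/9, 2/9, -2/3)

Set up U = [u_1 | ... | u_1] ∈ R^(4×1). The projector onto W = col(U) is P = U (U^T U)^(-1) U^T.
Compute U^T U =
  [18],
and U^T v = (-4).
Solve U^T U · c = U^T v for the coefficients: c = (-2/9). The projection is proj_W(v) = U c.
Check: (v - proj_W(v)) · u_1 = 0  (should be 0).
Result: proj_W(v) = (-4/9, 4/9, 2/9, -2/3).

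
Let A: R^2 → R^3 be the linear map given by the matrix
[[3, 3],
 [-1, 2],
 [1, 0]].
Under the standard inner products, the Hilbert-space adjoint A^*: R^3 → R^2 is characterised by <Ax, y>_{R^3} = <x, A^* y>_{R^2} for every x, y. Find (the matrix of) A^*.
A^* = A^T =
[[3, -1, 1],
 [3, 2, 0]]

For real matrices with standard dot products, the defining identity <Ax, y> = <x, A^* y> gives (Ax)^T y = x^T (A^*) y, i.e. x^T A^T y = x^T (A^*) y. Since this holds for all x, y, we must have A^* = A^T. Therefore
A^* =
[[3, -1, 1],
 [3, 2, 0]].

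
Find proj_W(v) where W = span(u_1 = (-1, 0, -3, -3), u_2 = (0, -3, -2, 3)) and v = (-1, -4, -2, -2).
proj_W(v) = (-316/409, -687/409, -1406/409, -261/409)

Set up U = [u_1 | ... | u_2] ∈ R^(4×2). The projector onto W = col(U) is P = U (U^T U)^(-1) U^T.
Compute U^T U =
  [19, -3]
  [-3, 22],
and U^T v = (13, 10).
Solve U^T U · c = U^T v for the coefficients: c = (316/409, 229/409). The projection is proj_W(v) = U c.
Check: (v - proj_W(v)) · u_1 = 0  (should be 0).
Check: (v - proj_W(v)) · u_2 = 0  (should be 0).
Result: proj_W(v) = (-316/409, -687/409, -1406/409, -261/409).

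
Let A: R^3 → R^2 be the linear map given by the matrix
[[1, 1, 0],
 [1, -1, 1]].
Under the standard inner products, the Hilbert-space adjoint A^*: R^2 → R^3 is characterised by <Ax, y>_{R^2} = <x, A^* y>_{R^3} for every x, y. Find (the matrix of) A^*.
A^* = A^T =
[[1, 1],
 [1, -1],
 [0, 1]]

For real matrices with standard dot products, the defining identity <Ax, y> = <x, A^* y> gives (Ax)^T y = x^T (A^*) y, i.e. x^T A^T y = x^T (A^*) y. Since this holds for all x, y, we must have A^* = A^T. Therefore
A^* =
[[1, 1],
 [1, -1],
 [0, 1]].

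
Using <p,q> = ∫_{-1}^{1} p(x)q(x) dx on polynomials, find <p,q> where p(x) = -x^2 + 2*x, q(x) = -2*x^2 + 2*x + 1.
<p,q> = 14/5

Expand the product: p(x)·q(x) = 2*x^4 - 6*x^3 + 3*x^2 + 2*x.
∫_{-1}^{1} of each monomial x^k gives [2/(k+1) if k even, 0 if k odd]. Integrating term-by-term (or equivalently evaluating the antiderivative F(x) = 2*x^5/5 - 3*x^4/2 + x^3 + x^2 at the endpoints):
  F(1) − F(−1) = 9/10 − (-19/10) = 14/5.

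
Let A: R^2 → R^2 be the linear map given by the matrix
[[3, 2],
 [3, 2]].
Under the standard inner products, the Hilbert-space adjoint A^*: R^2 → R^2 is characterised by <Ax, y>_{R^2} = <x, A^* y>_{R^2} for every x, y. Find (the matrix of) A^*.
A^* = A^T =
[[3, 3],
 [2, 2]]

For real matrices with standard dot products, the defining identity <Ax, y> = <x, A^* y> gives (Ax)^T y = x^T (A^*) y, i.e. x^T A^T y = x^T (A^*) y. Since this holds for all x, y, we must have A^* = A^T. Therefore
A^* =
[[3, 3],
 [2, 2]].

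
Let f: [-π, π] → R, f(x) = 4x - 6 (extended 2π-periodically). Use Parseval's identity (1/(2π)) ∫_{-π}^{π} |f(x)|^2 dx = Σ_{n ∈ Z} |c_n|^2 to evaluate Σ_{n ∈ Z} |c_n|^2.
Σ |c_n|^2 = 16π^2/3 + 36

Expand and integrate term by term over [-π, π]:
  ∫ (4x)^2 dx = 16·(2π^3/3); ∫ 2·4·(-6)·x dx = 0 (odd integrand); ∫ (-6)^2 dx = 36·2π.
So (1/(2π)) ∫_{-π}^{π} (4x - 6)^2 dx = 16π^2/3 + 36 = 16π^2/3 + 36.
Parseval ⇒ Σ |c_n|^2 = 16π^2/3 + 36.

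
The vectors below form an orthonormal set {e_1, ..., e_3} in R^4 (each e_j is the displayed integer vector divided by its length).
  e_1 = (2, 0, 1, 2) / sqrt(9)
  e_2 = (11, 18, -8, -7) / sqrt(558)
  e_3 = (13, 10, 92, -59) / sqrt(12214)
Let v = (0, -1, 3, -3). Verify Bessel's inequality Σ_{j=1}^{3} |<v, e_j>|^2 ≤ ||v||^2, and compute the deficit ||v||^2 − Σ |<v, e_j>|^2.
Σ |<v, e_j>|^2 = 3518/197; ||v||^2 = 19; deficit = 225/197

Write each e_j = u_j / sqrt(<u_j, u_j>) where u_j is the displayed integer vector. Then <v, e_j> = <v, u_j> / sqrt(<u_j, u_j>), so |<v, e_j>|^2 = <v, u_j>^2 / <u_j, u_j>.
Coefficients: <v, e_1> = -3/sqrt(9), <v, e_2> = -21/sqrt(558), <v, e_3> = 443/sqrt(12214).
Square and sum: Σ |<v, e_j>|^2 = 3518/197.
Compute ||v||^2 = v·v = 19.
Deficit = 19 − 3518/197 = 225/197 ≥ 0, confirming Bessel's inequality. (The deficit equals ||v − Σ <v,e_j> e_j||^2, the squared distance from v to span{e_j}.)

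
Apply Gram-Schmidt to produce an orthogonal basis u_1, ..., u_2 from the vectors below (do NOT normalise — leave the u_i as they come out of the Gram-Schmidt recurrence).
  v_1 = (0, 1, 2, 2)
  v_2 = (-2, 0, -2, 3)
Orthogonal basis:
  u_1 = (0, 1, 2, 2)
  u_2 = (-2, -2/9, -22/9, 23/9)

Apply the Gram-Schmidt recurrence
  u_1 = v_1
  u_i = v_i − Σ_{j<i} ((v_i · u_j) / (u_j · u_j)) · u_j.

Step by step this gives:
  u_1 = (0, 1, 2, 2)
  u_2 = (-2, -2/9, -22/9, 23/9)

Orthogonality check:
  u_2 · u_1 = 0 (should be 0)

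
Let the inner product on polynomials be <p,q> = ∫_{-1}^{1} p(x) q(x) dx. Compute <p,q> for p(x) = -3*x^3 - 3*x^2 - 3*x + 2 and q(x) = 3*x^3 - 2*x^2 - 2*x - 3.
<p,q> = -634/105

Expand the product: p(x)·q(x) = -9*x^6 - 3*x^5 + 3*x^4 + 27*x^3 + 11*x^2 + 5*x - 6.
∫_{-1}^{1} of each monomial x^k gives [2/(k+1) if k even, 0 if k odd]. Integrating term-by-term (or equivalently evaluating the antiderivative F(x) = -9*x^7/7 - x^6/2 + 3*x^5/5 + 27*x^4/4 + 11*x^3/3 + 5*x^2/2 - 6*x at the endpoints):
  F(1) − F(−1) = 2407/420 − (4943/420) = -634/105.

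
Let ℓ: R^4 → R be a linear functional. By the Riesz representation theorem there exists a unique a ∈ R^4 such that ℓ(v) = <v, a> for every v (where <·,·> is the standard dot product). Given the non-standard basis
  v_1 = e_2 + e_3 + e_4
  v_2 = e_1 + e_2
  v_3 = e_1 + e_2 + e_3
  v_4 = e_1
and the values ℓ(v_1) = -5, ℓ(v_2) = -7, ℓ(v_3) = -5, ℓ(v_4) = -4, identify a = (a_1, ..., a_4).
a = (-4, -3, 2, -4)

Write a = (a_1, ..., a_4) in the standard basis. For each basis vector v_i, ℓ(v_i) = <v_i, a> is a linear equation in the a_j's. Collect the n equations into a matrix system V a = ℓ, where row i of V is v_i (expressed in the standard basis). Since V is invertible (lower-triangular with 1s on the diagonal, up to permutation), solve by back-substitution:
  V =
[[0, 1, 1, 1],
 [1, 1, 0, 0],
 [1, 1, 1, 0],
 [1, 0, 0, 0]]
  V a = (-5, -7, -5, -4)
Solving gives a = (-4, -3, 2, -4).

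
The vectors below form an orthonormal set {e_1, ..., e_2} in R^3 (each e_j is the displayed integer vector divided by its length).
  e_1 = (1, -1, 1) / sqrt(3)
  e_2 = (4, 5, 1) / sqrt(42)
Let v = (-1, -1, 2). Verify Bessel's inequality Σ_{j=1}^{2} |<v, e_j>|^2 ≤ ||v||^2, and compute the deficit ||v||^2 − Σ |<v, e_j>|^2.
Σ |<v, e_j>|^2 = 5/2; ||v||^2 = 6; deficit = 7/2

Write each e_j = u_j / sqrt(<u_j, u_j>) where u_j is the displayed integer vector. Then <v, e_j> = <v, u_j> / sqrt(<u_j, u_j>), so |<v, e_j>|^2 = <v, u_j>^2 / <u_j, u_j>.
Coefficients: <v, e_1> = 2/sqrt(3), <v, e_2> = -7/sqrt(42).
Square and sum: Σ |<v, e_j>|^2 = 5/2.
Compute ||v||^2 = v·v = 6.
Deficit = 6 − 5/2 = 7/2 ≥ 0, confirming Bessel's inequality. (The deficit equals ||v − Σ <v,e_j> e_j||^2, the squared distance from v to span{e_j}.)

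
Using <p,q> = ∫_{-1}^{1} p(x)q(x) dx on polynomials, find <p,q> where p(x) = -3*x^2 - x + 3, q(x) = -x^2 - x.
<p,q> = -2/15

Expand the product: p(x)·q(x) = 3*x^4 + 4*x^3 - 2*x^2 - 3*x.
∫_{-1}^{1} of each monomial x^k gives [2/(k+1) if k even, 0 if k odd]. Integrating term-by-term (or equivalently evaluating the antiderivative F(x) = 3*x^5/5 + x^4 - 2*x^3/3 - 3*x^2/2 at the endpoints):
  F(1) − F(−1) = -17/30 − (-13/30) = -2/15.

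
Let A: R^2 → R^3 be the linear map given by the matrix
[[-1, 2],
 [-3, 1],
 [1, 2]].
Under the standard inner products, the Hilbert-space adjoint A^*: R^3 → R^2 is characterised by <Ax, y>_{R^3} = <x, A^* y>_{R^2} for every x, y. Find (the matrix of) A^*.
A^* = A^T =
[[-1, -3, 1],
 [2, 1, 2]]

For real matrices with standard dot products, the defining identity <Ax, y> = <x, A^* y> gives (Ax)^T y = x^T (A^*) y, i.e. x^T A^T y = x^T (A^*) y. Since this holds for all x, y, we must have A^* = A^T. Therefore
A^* =
[[-1, -3, 1],
 [2, 1, 2]].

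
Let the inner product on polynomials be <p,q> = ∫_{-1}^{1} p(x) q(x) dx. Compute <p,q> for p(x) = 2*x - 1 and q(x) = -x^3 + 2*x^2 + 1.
<p,q> = -62/15

Expand the product: p(x)·q(x) = -2*x^4 + 5*x^3 - 2*x^2 + 2*x - 1.
∫_{-1}^{1} of each monomial x^k gives [2/(k+1) if k even, 0 if k odd]. Integrating term-by-term (or equivalently evaluating the antiderivative F(x) = -2*x^5/5 + 5*x^4/4 - 2*x^3/3 + x^2 - x at the endpoints):
  F(1) − F(−1) = 11/60 − (259/60) = -62/15.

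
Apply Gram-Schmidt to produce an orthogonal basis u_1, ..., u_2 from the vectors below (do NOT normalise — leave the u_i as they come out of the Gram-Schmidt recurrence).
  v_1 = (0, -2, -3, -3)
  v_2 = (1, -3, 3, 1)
Orthogonal basis:
  u_1 = (0, -2, -3, -3)
  u_2 = (1, -39/11, 24/11, 2/11)

Apply the Gram-Schmidt recurrence
  u_1 = v_1
  u_i = v_i − Σ_{j<i} ((v_i · u_j) / (u_j · u_j)) · u_j.

Step by step this gives:
  u_1 = (0, -2, -3, -3)
  u_2 = (1, -39/11, 24/11, 2/11)

Orthogonality check:
  u_2 · u_1 = 0 (should be 0)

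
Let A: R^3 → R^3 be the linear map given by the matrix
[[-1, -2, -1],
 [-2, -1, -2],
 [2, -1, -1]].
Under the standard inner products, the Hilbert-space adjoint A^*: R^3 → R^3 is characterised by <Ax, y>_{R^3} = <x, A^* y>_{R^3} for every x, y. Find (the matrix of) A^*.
A^* = A^T =
[[-1, -2, 2],
 [-2, -1, -1],
 [-1, -2, -1]]

For real matrices with standard dot products, the defining identity <Ax, y> = <x, A^* y> gives (Ax)^T y = x^T (A^*) y, i.e. x^T A^T y = x^T (A^*) y. Since this holds for all x, y, we must have A^* = A^T. Therefore
A^* =
[[-1, -2, 2],
 [-2, -1, -1],
 [-1, -2, -1]].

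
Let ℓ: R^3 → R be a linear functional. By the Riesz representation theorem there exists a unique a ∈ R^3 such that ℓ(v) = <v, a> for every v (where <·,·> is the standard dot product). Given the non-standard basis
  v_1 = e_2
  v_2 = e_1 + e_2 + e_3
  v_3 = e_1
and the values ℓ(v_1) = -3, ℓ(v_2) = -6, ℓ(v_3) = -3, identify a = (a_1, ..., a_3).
a = (-3, -3, 0)

Write a = (a_1, ..., a_3) in the standard basis. For each basis vector v_i, ℓ(v_i) = <v_i, a> is a linear equation in the a_j's. Collect the n equations into a matrix system V a = ℓ, where row i of V is v_i (expressed in the standard basis). Since V is invertible (lower-triangular with 1s on the diagonal, up to permutation), solve by back-substitution:
  V =
[[0, 1, 0],
 [1, 1, 1],
 [1, 0, 0]]
  V a = (-3, -6, -3)
Solving gives a = (-3, -3, 0).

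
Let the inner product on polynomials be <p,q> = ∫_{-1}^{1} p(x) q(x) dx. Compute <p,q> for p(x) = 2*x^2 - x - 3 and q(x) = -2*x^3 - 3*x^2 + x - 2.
<p,q> = 196/15

Expand the product: p(x)·q(x) = -4*x^5 - 4*x^4 + 11*x^3 + 4*x^2 - x + 6.
∫_{-1}^{1} of each monomial x^k gives [2/(k+1) if k even, 0 if k odd]. Integrating term-by-term (or equivalently evaluating the antiderivative F(x) = -2*x^6/3 - 4*x^5/5 + 11*x^4/4 + 4*x^3/3 - x^2/2 + 6*x at the endpoints):
  F(1) − F(−1) = 487/60 − (-99/20) = 196/15.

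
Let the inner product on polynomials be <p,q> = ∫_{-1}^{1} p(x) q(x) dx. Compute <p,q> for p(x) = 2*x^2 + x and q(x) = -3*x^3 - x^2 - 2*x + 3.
<p,q> = 2/3

Expand the product: p(x)·q(x) = -6*x^5 - 5*x^4 - 5*x^3 + 4*x^2 + 3*x.
∫_{-1}^{1} of each monomial x^k gives [2/(k+1) if k even, 0 if k odd]. Integrating term-by-term (or equivalently evaluating the antiderivative F(x) = -x^6 - x^5 - 5*x^4/4 + 4*x^3/3 + 3*x^2/2 at the endpoints):
  F(1) − F(−1) = -5/12 − (-13/12) = 2/3.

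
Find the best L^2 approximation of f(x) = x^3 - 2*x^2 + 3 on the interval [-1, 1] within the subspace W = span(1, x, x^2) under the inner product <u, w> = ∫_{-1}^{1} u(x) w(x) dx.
g(x) = -2*x^2 + 3*x/5 + 3

The best approximation g ∈ W is the orthogonal projection of f onto W. Writing g = a_0 + a_1 x + a_2 x^2, the coefficients solve the normal equations G · a = b where
  G_{ij} = <φ_i, φ_j> and b_i = <f, φ_i>, with φ_0 = 1, φ_1 = x, φ_2 = x^2.
G =
  [2, 0, 2/3]
  [0, 2/3, 0]
  [2/3, 0, 2/5],
b = (14/3, 2/5, 6/5).
Solving gives a_0 = 3, a_1 = 3/5, a_2 = -2, so
  g(x) = -2*x^2 + 3*x/5 + 3.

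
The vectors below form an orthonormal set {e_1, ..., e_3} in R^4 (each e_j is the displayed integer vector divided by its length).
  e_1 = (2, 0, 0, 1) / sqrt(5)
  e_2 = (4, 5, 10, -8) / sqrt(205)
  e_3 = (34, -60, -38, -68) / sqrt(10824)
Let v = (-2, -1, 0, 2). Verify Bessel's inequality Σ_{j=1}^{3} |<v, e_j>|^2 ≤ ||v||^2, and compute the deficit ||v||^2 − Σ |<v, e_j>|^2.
Σ |<v, e_j>|^2 = 75/11; ||v||^2 = 9; deficit = 24/11

Write each e_j = u_j / sqrt(<u_j, u_j>) where u_j is the displayed integer vector. Then <v, e_j> = <v, u_j> / sqrt(<u_j, u_j>), so |<v, e_j>|^2 = <v, u_j>^2 / <u_j, u_j>.
Coefficients: <v, e_1> = -2/sqrt(5), <v, e_2> = -29/sqrt(205), <v, e_3> = -144/sqrt(10824).
Square and sum: Σ |<v, e_j>|^2 = 75/11.
Compute ||v||^2 = v·v = 9.
Deficit = 9 − 75/11 = 24/11 ≥ 0, confirming Bessel's inequality. (The deficit equals ||v − Σ <v,e_j> e_j||^2, the squared distance from v to span{e_j}.)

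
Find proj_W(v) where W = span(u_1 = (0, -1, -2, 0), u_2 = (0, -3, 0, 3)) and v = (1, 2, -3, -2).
proj_W(v) = (0, 4/3, -8/3, -8/3)

Set up U = [u_1 | ... | u_2] ∈ R^(4×2). The projector onto W = col(U) is P = U (U^T U)^(-1) U^T.
Compute U^T U =
  [5, 3]
  [3, 18],
and U^T v = (4, -12).
Solve U^T U · c = U^T v for the coefficients: c = (4/3, -8/9). The projection is proj_W(v) = U c.
Check: (v - proj_W(v)) · u_1 = 0  (should be 0).
Check: (v - proj_W(v)) · u_2 = 0  (should be 0).
Result: proj_W(v) = (0, 4/3, -8/3, -8/3).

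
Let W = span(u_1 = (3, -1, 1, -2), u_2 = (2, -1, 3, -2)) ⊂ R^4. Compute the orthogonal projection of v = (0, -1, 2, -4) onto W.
proj_W(v) = (53/37, -59/74, 201/74, -59/37)

Set up U = [u_1 | ... | u_2] ∈ R^(4×2). The projector onto W = col(U) is P = U (U^T U)^(-1) U^T.
Compute U^T U =
  [15, 14]
  [14, 18],
and U^T v = (11, 15).
Solve U^T U · c = U^T v for the coefficients: c = (-6/37, 71/74). The projection is proj_W(v) = U c.
Check: (v - proj_W(v)) · u_1 = 0  (should be 0).
Check: (v - proj_W(v)) · u_2 = 0  (should be 0).
Result: proj_W(v) = (53/37, -59/74, 201/74, -59/37).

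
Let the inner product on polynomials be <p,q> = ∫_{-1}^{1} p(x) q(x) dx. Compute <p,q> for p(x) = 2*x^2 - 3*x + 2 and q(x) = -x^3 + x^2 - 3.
<p,q> = -38/3

Expand the product: p(x)·q(x) = -2*x^5 + 5*x^4 - 5*x^3 - 4*x^2 + 9*x - 6.
∫_{-1}^{1} of each monomial x^k gives [2/(k+1) if k even, 0 if k odd]. Integrating term-by-term (or equivalently evaluating the antiderivative F(x) = -x^6/3 + x^5 - 5*x^4/4 - 4*x^3/3 + 9*x^2/2 - 6*x at the endpoints):
  F(1) − F(−1) = -41/12 − (37/4) = -38/3.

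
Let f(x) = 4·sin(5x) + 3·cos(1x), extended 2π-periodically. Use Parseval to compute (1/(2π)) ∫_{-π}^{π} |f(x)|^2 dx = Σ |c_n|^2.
Σ |c_n|^2 = 25/2

Expand |f|^2 and use orthogonality of {sin(nx), cos(mx)} on [-π, π]:
  ∫_{-π}^{π} sin(nx)^2 dx = π, ∫ cos(mx)^2 dx = π, and cross terms integrate to 0.
So ∫_{-π}^{π} f(x)^2 dx = 4^2 · π + 3^2 · π = (16 + 9)π.
Divide by 2π: (16 + 9)/2 = 25/2.
By Parseval, this equals Σ |c_n|^2.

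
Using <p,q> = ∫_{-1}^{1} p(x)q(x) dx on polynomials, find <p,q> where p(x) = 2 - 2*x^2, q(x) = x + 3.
<p,q> = 8

Expand the product: p(x)·q(x) = -2*x^3 - 6*x^2 + 2*x + 6.
∫_{-1}^{1} of each monomial x^k gives [2/(k+1) if k even, 0 if k odd]. Integrating term-by-term (or equivalently evaluating the antiderivative F(x) = -x^4/2 - 2*x^3 + x^2 + 6*x at the endpoints):
  F(1) − F(−1) = 9/2 − (-7/2) = 8.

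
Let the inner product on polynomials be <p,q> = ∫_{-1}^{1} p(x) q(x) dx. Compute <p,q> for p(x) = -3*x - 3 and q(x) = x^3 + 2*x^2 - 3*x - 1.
<p,q> = 34/5

Expand the product: p(x)·q(x) = -3*x^4 - 9*x^3 + 3*x^2 + 12*x + 3.
∫_{-1}^{1} of each monomial x^k gives [2/(k+1) if k even, 0 if k odd]. Integrating term-by-term (or equivalently evaluating the antiderivative F(x) = -3*x^5/5 - 9*x^4/4 + x^3 + 6*x^2 + 3*x at the endpoints):
  F(1) − F(−1) = 143/20 − (7/20) = 34/5.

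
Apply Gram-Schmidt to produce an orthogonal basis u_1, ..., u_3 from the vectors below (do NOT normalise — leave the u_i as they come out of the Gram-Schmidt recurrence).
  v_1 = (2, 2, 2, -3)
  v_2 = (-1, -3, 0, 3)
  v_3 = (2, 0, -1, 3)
Orthogonal basis:
  u_1 = (2, 2, 2, -3)
  u_2 = (13/21, -29/21, 34/21, 4/7)
  u_3 = (138/55, 56/55, -41/55, 102/55)

Apply the Gram-Schmidt recurrence
  u_1 = v_1
  u_i = v_i − Σ_{j<i} ((v_i · u_j) / (u_j · u_j)) · u_j.

Step by step this gives:
  u_1 = (2, 2, 2, -3)
  u_2 = (13/21, -29/21, 34/21, 4/7)
  u_3 = (138/55, 56/55, -41/55, 102/55)

Orthogonality check:
  u_2 · u_1 = 0 (should be 0)
  u_3 · u_1 = 0 (should be 0)
  u_3 · u_2 = 0 (should be 0)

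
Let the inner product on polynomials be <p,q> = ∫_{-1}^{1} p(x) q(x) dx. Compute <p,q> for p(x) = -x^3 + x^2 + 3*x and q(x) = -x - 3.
<p,q> = -18/5

Expand the product: p(x)·q(x) = x^4 + 2*x^3 - 6*x^2 - 9*x.
∫_{-1}^{1} of each monomial x^k gives [2/(k+1) if k even, 0 if k odd]. Integrating term-by-term (or equivalently evaluating the antiderivative F(x) = x^5/5 + x^4/2 - 2*x^3 - 9*x^2/2 at the endpoints):
  F(1) − F(−1) = -29/5 − (-11/5) = -18/5.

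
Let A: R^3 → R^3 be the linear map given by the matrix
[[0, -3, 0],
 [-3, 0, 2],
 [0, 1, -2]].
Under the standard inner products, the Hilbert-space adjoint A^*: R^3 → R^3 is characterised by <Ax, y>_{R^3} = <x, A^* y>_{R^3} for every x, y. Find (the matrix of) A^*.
A^* = A^T =
[[0, -3, 0],
 [-3, 0, 1],
 [0, 2, -2]]

For real matrices with standard dot products, the defining identity <Ax, y> = <x, A^* y> gives (Ax)^T y = x^T (A^*) y, i.e. x^T A^T y = x^T (A^*) y. Since this holds for all x, y, we must have A^* = A^T. Therefore
A^* =
[[0, -3, 0],
 [-3, 0, 1],
 [0, 2, -2]].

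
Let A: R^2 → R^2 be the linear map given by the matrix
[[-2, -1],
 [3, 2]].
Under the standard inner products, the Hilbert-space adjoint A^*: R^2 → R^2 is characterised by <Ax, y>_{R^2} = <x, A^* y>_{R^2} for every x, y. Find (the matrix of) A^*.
A^* = A^T =
[[-2, 3],
 [-1, 2]]

For real matrices with standard dot products, the defining identity <Ax, y> = <x, A^* y> gives (Ax)^T y = x^T (A^*) y, i.e. x^T A^T y = x^T (A^*) y. Since this holds for all x, y, we must have A^* = A^T. Therefore
A^* =
[[-2, 3],
 [-1, 2]].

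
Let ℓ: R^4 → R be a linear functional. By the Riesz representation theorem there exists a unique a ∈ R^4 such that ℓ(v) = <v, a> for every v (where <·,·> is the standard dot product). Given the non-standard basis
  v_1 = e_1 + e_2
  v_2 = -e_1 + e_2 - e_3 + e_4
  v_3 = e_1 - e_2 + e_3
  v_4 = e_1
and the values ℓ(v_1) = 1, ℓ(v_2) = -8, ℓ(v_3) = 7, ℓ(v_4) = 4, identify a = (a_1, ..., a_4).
a = (4, -3, 0, -1)

Write a = (a_1, ..., a_4) in the standard basis. For each basis vector v_i, ℓ(v_i) = <v_i, a> is a linear equation in the a_j's. Collect the n equations into a matrix system V a = ℓ, where row i of V is v_i (expressed in the standard basis). Since V is invertible (lower-triangular with 1s on the diagonal, up to permutation), solve by back-substitution:
  V =
[[1, 1, 0, 0],
 [-1, 1, -1, 1],
 [1, -1, 1, 0],
 [1, 0, 0, 0]]
  V a = (1, -8, 7, 4)
Solving gives a = (4, -3, 0, -1).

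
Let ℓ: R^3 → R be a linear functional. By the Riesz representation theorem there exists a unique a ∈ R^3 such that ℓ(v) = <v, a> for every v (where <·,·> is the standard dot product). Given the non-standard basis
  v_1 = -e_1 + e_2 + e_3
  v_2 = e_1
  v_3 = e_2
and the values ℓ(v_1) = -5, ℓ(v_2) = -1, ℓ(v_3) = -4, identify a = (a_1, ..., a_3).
a = (-1, -4, -2)

Write a = (a_1, ..., a_3) in the standard basis. For each basis vector v_i, ℓ(v_i) = <v_i, a> is a linear equation in the a_j's. Collect the n equations into a matrix system V a = ℓ, where row i of V is v_i (expressed in the standard basis). Since V is invertible (lower-triangular with 1s on the diagonal, up to permutation), solve by back-substitution:
  V =
[[-1, 1, 1],
 [1, 0, 0],
 [0, 1, 0]]
  V a = (-5, -1, -4)
Solving gives a = (-1, -4, -2).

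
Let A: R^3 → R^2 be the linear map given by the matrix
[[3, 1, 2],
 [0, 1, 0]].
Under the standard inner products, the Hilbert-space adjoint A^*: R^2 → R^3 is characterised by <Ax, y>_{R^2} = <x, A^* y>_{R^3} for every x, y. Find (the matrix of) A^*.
A^* = A^T =
[[3, 0],
 [1, 1],
 [2, 0]]

For real matrices with standard dot products, the defining identity <Ax, y> = <x, A^* y> gives (Ax)^T y = x^T (A^*) y, i.e. x^T A^T y = x^T (A^*) y. Since this holds for all x, y, we must have A^* = A^T. Therefore
A^* =
[[3, 0],
 [1, 1],
 [2, 0]].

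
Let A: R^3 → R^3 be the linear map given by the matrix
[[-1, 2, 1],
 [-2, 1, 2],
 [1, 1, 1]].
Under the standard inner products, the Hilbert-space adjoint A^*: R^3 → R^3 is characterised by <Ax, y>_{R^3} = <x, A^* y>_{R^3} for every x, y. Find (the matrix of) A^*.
A^* = A^T =
[[-1, -2, 1],
 [2, 1, 1],
 [1, 2, 1]]

For real matrices with standard dot products, the defining identity <Ax, y> = <x, A^* y> gives (Ax)^T y = x^T (A^*) y, i.e. x^T A^T y = x^T (A^*) y. Since this holds for all x, y, we must have A^* = A^T. Therefore
A^* =
[[-1, -2, 1],
 [2, 1, 1],
 [1, 2, 1]].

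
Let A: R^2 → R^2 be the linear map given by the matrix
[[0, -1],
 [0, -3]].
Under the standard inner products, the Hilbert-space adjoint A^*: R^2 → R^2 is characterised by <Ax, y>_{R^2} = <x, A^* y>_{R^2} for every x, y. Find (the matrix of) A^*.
A^* = A^T =
[[0, 0],
 [-1, -3]]

For real matrices with standard dot products, the defining identity <Ax, y> = <x, A^* y> gives (Ax)^T y = x^T (A^*) y, i.e. x^T A^T y = x^T (A^*) y. Since this holds for all x, y, we must have A^* = A^T. Therefore
A^* =
[[0, 0],
 [-1, -3]].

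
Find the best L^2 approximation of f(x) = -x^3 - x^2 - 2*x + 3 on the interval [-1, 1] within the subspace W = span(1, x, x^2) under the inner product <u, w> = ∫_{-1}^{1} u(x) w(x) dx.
g(x) = -x^2 - 13*x/5 + 3

The best approximation g ∈ W is the orthogonal projection of f onto W. Writing g = a_0 + a_1 x + a_2 x^2, the coefficients solve the normal equations G · a = b where
  G_{ij} = <φ_i, φ_j> and b_i = <f, φ_i>, with φ_0 = 1, φ_1 = x, φ_2 = x^2.
G =
  [2, 0, 2/3]
  [0, 2/3, 0]
  [2/3, 0, 2/5],
b = (16/3, -26/15, 8/5).
Solving gives a_0 = 3, a_1 = -13/5, a_2 = -1, so
  g(x) = -x^2 - 13*x/5 + 3.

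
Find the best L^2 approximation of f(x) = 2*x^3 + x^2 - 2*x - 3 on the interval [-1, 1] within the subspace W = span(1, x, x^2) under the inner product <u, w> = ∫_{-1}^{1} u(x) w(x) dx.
g(x) = x^2 - 4*x/5 - 3

The best approximation g ∈ W is the orthogonal projection of f onto W. Writing g = a_0 + a_1 x + a_2 x^2, the coefficients solve the normal equations G · a = b where
  G_{ij} = <φ_i, φ_j> and b_i = <f, φ_i>, with φ_0 = 1, φ_1 = x, φ_2 = x^2.
G =
  [2, 0, 2/3]
  [0, 2/3, 0]
  [2/3, 0, 2/5],
b = (-16/3, -8/15, -8/5).
Solving gives a_0 = -3, a_1 = -4/5, a_2 = 1, so
  g(x) = x^2 - 4*x/5 - 3.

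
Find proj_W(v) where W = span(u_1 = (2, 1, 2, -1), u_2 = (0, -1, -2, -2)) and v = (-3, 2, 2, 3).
proj_W(v) = (-14/9, 22/27, 44/27, 107/27)

Set up U = [u_1 | ... | u_2] ∈ R^(4×2). The projector onto W = col(U) is P = U (U^T U)^(-1) U^T.
Compute U^T U =
  [10, -3]
  [-3, 9],
and U^T v = (-3, -12).
Solve U^T U · c = U^T v for the coefficients: c = (-7/9, -43/27). The projection is proj_W(v) = U c.
Check: (v - proj_W(v)) · u_1 = 0  (should be 0).
Check: (v - proj_W(v)) · u_2 = 0  (should be 0).
Result: proj_W(v) = (-14/9, 22/27, 44/27, 107/27).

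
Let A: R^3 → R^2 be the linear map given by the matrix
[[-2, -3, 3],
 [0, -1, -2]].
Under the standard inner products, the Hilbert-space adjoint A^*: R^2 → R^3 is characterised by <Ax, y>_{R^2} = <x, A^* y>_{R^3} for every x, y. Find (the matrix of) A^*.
A^* = A^T =
[[-2, 0],
 [-3, -1],
 [3, -2]]

For real matrices with standard dot products, the defining identity <Ax, y> = <x, A^* y> gives (Ax)^T y = x^T (A^*) y, i.e. x^T A^T y = x^T (A^*) y. Since this holds for all x, y, we must have A^* = A^T. Therefore
A^* =
[[-2, 0],
 [-3, -1],
 [3, -2]].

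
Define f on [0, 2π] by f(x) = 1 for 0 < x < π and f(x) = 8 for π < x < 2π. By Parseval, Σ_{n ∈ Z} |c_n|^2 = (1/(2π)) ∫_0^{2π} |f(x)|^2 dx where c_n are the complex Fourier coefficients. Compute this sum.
Σ |c_n|^2 = 65/2

Parseval equates the L^2 energy of f (normalised by 1/(2π)) with the ℓ^2 sum of its Fourier coefficients: (1/(2π)) ∫_0^{2π} |f|^2 = Σ |c_n|^2.
Compute the left side: (1/(2π)) [∫_0^π 1^2 dx + ∫_π^{2π} 8^2 dx] = (1/(2π)) · (1π + 64π) = (1 + 64)/2 = 65/2.
So Σ_{n ∈ Z} |c_n|^2 = 65/2.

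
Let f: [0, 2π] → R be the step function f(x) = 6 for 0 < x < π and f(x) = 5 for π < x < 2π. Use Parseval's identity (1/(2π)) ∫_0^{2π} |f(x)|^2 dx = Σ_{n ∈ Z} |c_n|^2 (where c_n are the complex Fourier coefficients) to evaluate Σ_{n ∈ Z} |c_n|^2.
Σ |c_n|^2 = 61/2

Parseval equates the L^2 energy of f (normalised by 1/(2π)) with the ℓ^2 sum of its Fourier coefficients: (1/(2π)) ∫_0^{2π} |f|^2 = Σ |c_n|^2.
Compute the left side: (1/(2π)) [∫_0^π 6^2 dx + ∫_π^{2π} 5^2 dx] = (1/(2π)) · (36π + 25π) = (36 + 25)/2 = 61/2.
So Σ_{n ∈ Z} |c_n|^2 = 61/2.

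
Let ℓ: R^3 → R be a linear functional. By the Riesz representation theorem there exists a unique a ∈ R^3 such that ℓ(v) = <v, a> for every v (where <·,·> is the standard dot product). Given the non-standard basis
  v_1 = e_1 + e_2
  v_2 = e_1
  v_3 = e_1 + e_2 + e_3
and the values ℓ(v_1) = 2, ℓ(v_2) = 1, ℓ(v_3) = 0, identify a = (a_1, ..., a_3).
a = (1, 1, -2)

Write a = (a_1, ..., a_3) in the standard basis. For each basis vector v_i, ℓ(v_i) = <v_i, a> is a linear equation in the a_j's. Collect the n equations into a matrix system V a = ℓ, where row i of V is v_i (expressed in the standard basis). Since V is invertible (lower-triangular with 1s on the diagonal, up to permutation), solve by back-substitution:
  V =
[[1, 1, 0],
 [1, 0, 0],
 [1, 1, 1]]
  V a = (2, 1, 0)
Solving gives a = (1, 1, -2).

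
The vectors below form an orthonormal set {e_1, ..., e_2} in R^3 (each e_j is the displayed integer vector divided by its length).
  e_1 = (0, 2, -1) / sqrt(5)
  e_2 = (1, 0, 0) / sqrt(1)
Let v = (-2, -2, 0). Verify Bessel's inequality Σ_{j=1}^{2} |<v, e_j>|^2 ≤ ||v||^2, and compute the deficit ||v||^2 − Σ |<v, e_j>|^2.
Σ |<v, e_j>|^2 = 36/5; ||v||^2 = 8; deficit = 4/5

Write each e_j = u_j / sqrt(<u_j, u_j>) where u_j is the displayed integer vector. Then <v, e_j> = <v, u_j> / sqrt(<u_j, u_j>), so |<v, e_j>|^2 = <v, u_j>^2 / <u_j, u_j>.
Coefficients: <v, e_1> = -4/sqrt(5), <v, e_2> = -2/sqrt(1).
Square and sum: Σ |<v, e_j>|^2 = 36/5.
Compute ||v||^2 = v·v = 8.
Deficit = 8 − 36/5 = 4/5 ≥ 0, confirming Bessel's inequality. (The deficit equals ||v − Σ <v,e_j> e_j||^2, the squared distance from v to span{e_j}.)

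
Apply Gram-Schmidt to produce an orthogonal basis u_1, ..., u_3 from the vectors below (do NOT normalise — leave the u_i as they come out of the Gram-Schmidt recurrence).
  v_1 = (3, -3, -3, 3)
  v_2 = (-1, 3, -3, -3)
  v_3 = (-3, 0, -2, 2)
Orthogonal basis:
  u_1 = (3, -3, -3, 3)
  u_2 = (0, 2, -4, -2)
  u_3 = (-13/4, -1/12, -13/12, 25/12)

Apply the Gram-Schmidt recurrence
  u_1 = v_1
  u_i = v_i − Σ_{j<i} ((v_i · u_j) / (u_j · u_j)) · u_j.

Step by step this gives:
  u_1 = (3, -3, -3, 3)
  u_2 = (0, 2, -4, -2)
  u_3 = (-13/4, -1/12, -13/12, 25/12)

Orthogonality check:
  u_2 · u_1 = 0 (should be 0)
  u_3 · u_1 = 0 (should be 0)
  u_3 · u_2 = 0 (should be 0)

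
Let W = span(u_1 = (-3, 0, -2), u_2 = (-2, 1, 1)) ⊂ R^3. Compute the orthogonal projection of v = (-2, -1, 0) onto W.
proj_W(v) = (-51/31, 15/62, -33/62)

Set up U = [u_1 | ... | u_2] ∈ R^(3×2). The projector onto W = col(U) is P = U (U^T U)^(-1) U^T.
Compute U^T U =
  [13, 4]
  [4, 6],
and U^T v = (6, 3).
Solve U^T U · c = U^T v for the coefficients: c = (12/31, 15/62). The projection is proj_W(v) = U c.
Check: (v - proj_W(v)) · u_1 = 0  (should be 0).
Check: (v - proj_W(v)) · u_2 = 0  (should be 0).
Result: proj_W(v) = (-51/31, 15/62, -33/62).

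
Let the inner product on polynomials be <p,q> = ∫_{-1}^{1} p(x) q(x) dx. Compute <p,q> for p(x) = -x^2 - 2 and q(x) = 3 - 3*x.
<p,q> = -14

Expand the product: p(x)·q(x) = 3*x^3 - 3*x^2 + 6*x - 6.
∫_{-1}^{1} of each monomial x^k gives [2/(k+1) if k even, 0 if k odd]. Integrating term-by-term (or equivalently evaluating the antiderivative F(x) = 3*x^4/4 - x^3 + 3*x^2 - 6*x at the endpoints):
  F(1) − F(−1) = -13/4 − (43/4) = -14.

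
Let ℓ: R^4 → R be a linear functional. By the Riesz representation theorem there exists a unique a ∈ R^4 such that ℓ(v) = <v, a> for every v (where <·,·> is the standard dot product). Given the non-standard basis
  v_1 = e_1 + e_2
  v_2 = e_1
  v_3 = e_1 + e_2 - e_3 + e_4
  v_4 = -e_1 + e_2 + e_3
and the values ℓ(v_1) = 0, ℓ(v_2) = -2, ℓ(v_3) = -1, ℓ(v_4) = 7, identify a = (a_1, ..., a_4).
a = (-2, 2, 3, 2)

Write a = (a_1, ..., a_4) in the standard basis. For each basis vector v_i, ℓ(v_i) = <v_i, a> is a linear equation in the a_j's. Collect the n equations into a matrix system V a = ℓ, where row i of V is v_i (expressed in the standard basis). Since V is invertible (lower-triangular with 1s on the diagonal, up to permutation), solve by back-substitution:
  V =
[[1, 1, 0, 0],
 [1, 0, 0, 0],
 [1, 1, -1, 1],
 [-1, 1, 1, 0]]
  V a = (0, -2, -1, 7)
Solving gives a = (-2, 2, 3, 2).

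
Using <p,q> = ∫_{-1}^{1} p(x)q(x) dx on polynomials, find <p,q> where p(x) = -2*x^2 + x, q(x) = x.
<p,q> = 2/3

Expand the product: p(x)·q(x) = -2*x^3 + x^2.
∫_{-1}^{1} of each monomial x^k gives [2/(k+1) if k even, 0 if k odd]. Integrating term-by-term (or equivalently evaluating the antiderivative F(x) = -x^4/2 + x^3/3 at the endpoints):
  F(1) − F(−1) = -1/6 − (-5/6) = 2/3.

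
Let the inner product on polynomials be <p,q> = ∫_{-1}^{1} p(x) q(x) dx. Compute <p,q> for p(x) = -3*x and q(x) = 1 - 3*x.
<p,q> = 6

Expand the product: p(x)·q(x) = 9*x^2 - 3*x.
∫_{-1}^{1} of each monomial x^k gives [2/(k+1) if k even, 0 if k odd]. Integrating term-by-term (or equivalently evaluating the antiderivative F(x) = 3*x^3 - 3*x^2/2 at the endpoints):
  F(1) − F(−1) = 3/2 − (-9/2) = 6.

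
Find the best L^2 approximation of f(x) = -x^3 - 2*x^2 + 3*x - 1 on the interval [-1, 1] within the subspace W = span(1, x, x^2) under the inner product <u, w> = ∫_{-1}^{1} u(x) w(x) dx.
g(x) = -2*x^2 + 12*x/5 - 1

The best approximation g ∈ W is the orthogonal projection of f onto W. Writing g = a_0 + a_1 x + a_2 x^2, the coefficients solve the normal equations G · a = b where
  G_{ij} = <φ_i, φ_j> and b_i = <f, φ_i>, with φ_0 = 1, φ_1 = x, φ_2 = x^2.
G =
  [2, 0, 2/3]
  [0, 2/3, 0]
  [2/3, 0, 2/5],
b = (-10/3, 8/5, -22/15).
Solving gives a_0 = -1, a_1 = 12/5, a_2 = -2, so
  g(x) = -2*x^2 + 12*x/5 - 1.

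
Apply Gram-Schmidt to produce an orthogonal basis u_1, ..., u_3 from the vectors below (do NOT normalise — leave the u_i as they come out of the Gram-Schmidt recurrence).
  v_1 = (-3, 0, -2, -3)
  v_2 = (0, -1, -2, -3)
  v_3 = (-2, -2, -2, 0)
Orthogonal basis:
  u_1 = (-3, 0, -2, -3)
  u_2 = (39/22, -1, -9/11, -27/22)
  u_3 = (-92/139, -276/139, -150/139, 192/139)

Apply the Gram-Schmidt recurrence
  u_1 = v_1
  u_i = v_i − Σ_{j<i} ((v_i · u_j) / (u_j · u_j)) · u_j.

Step by step this gives:
  u_1 = (-3, 0, -2, -3)
  u_2 = (39/22, -1, -9/11, -27/22)
  u_3 = (-92/139, -276/139, -150/139, 192/139)

Orthogonality check:
  u_2 · u_1 = 0 (should be 0)
  u_3 · u_1 = 0 (should be 0)
  u_3 · u_2 = 0 (should be 0)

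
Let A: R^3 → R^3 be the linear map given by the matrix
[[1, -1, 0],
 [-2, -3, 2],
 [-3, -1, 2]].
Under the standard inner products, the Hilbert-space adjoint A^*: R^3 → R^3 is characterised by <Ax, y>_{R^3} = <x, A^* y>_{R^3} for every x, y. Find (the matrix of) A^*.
A^* = A^T =
[[1, -2, -3],
 [-1, -3, -1],
 [0, 2, 2]]

For real matrices with standard dot products, the defining identity <Ax, y> = <x, A^* y> gives (Ax)^T y = x^T (A^*) y, i.e. x^T A^T y = x^T (A^*) y. Since this holds for all x, y, we must have A^* = A^T. Therefore
A^* =
[[1, -2, -3],
 [-1, -3, -1],
 [0, 2, 2]].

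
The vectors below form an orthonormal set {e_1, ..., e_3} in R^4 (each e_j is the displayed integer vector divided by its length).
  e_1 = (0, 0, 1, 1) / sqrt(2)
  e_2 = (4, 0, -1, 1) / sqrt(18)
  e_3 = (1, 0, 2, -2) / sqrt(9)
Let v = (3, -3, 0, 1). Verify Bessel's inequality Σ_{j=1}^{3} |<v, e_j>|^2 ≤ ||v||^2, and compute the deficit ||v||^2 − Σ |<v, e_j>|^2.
Σ |<v, e_j>|^2 = 10; ||v||^2 = 19; deficit = 9

Write each e_j = u_j / sqrt(<u_j, u_j>) where u_j is the displayed integer vector. Then <v, e_j> = <v, u_j> / sqrt(<u_j, u_j>), so |<v, e_j>|^2 = <v, u_j>^2 / <u_j, u_j>.
Coefficients: <v, e_1> = 1/sqrt(2), <v, e_2> = 13/sqrt(18), <v, e_3> = 1/sqrt(9).
Square and sum: Σ |<v, e_j>|^2 = 10.
Compute ||v||^2 = v·v = 19.
Deficit = 19 − 10 = 9 ≥ 0, confirming Bessel's inequality. (The deficit equals ||v − Σ <v,e_j> e_j||^2, the squared distance from v to span{e_j}.)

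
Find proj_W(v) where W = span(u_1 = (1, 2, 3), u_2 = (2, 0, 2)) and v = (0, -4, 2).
proj_W(v) = (2, -2, 0)

Set up U = [u_1 | ... | u_2] ∈ R^(3×2). The projector onto W = col(U) is P = U (U^T U)^(-1) U^T.
Compute U^T U =
  [14, 8]
  [8, 8],
and U^T v = (-2, 4).
Solve U^T U · c = U^T v for the coefficients: c = (-1, 3/2). The projection is proj_W(v) = U c.
Check: (v - proj_W(v)) · u_1 = 0  (should be 0).
Check: (v - proj_W(v)) · u_2 = 0  (should be 0).
Result: proj_W(v) = (2, -2, 0).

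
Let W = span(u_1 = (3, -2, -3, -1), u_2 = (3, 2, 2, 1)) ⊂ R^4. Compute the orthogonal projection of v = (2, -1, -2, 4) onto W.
proj_W(v) = (90/41, -76/205, -34/41, -38/205)

Set up U = [u_1 | ... | u_2] ∈ R^(4×2). The projector onto W = col(U) is P = U (U^T U)^(-1) U^T.
Compute U^T U =
  [23, -2]
  [-2, 18],
and U^T v = (10, 4).
Solve U^T U · c = U^T v for the coefficients: c = (94/205, 56/205). The projection is proj_W(v) = U c.
Check: (v - proj_W(v)) · u_1 = 0  (should be 0).
Check: (v - proj_W(v)) · u_2 = 0  (should be 0).
Result: proj_W(v) = (90/41, -76/205, -34/41, -38/205).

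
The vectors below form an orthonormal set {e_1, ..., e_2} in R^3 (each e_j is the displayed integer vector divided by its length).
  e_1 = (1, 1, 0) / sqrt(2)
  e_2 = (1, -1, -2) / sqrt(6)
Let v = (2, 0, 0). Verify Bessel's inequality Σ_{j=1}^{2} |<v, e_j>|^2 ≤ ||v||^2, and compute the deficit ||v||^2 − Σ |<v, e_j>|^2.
Σ |<v, e_j>|^2 = 8/3; ||v||^2 = 4; deficit = 4/3

Write each e_j = u_j / sqrt(<u_j, u_j>) where u_j is the displayed integer vector. Then <v, e_j> = <v, u_j> / sqrt(<u_j, u_j>), so |<v, e_j>|^2 = <v, u_j>^2 / <u_j, u_j>.
Coefficients: <v, e_1> = 2/sqrt(2), <v, e_2> = 2/sqrt(6).
Square and sum: Σ |<v, e_j>|^2 = 8/3.
Compute ||v||^2 = v·v = 4.
Deficit = 4 − 8/3 = 4/3 ≥ 0, confirming Bessel's inequality. (The deficit equals ||v − Σ <v,e_j> e_j||^2, the squared distance from v to span{e_j}.)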